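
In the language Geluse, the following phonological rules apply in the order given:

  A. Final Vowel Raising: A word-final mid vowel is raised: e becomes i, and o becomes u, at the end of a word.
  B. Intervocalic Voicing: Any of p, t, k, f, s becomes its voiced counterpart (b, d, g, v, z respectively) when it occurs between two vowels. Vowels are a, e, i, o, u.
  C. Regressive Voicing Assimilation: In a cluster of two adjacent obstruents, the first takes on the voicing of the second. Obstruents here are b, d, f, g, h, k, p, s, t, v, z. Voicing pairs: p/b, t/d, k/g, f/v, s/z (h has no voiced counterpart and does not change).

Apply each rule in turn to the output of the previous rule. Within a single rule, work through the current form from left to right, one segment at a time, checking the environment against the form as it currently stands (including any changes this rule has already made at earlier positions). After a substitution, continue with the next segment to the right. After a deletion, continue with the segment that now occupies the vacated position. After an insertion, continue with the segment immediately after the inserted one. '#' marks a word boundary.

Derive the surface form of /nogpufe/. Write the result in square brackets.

[nokpuvi]

A Final Vowel Raising: [nogpufe] → [nogpufi]
B Intervocalic Voicing: [nogpufi] → [nogpuvi]
C Regressive Voicing Assimilation: [nogpuvi] → [nokpuvi]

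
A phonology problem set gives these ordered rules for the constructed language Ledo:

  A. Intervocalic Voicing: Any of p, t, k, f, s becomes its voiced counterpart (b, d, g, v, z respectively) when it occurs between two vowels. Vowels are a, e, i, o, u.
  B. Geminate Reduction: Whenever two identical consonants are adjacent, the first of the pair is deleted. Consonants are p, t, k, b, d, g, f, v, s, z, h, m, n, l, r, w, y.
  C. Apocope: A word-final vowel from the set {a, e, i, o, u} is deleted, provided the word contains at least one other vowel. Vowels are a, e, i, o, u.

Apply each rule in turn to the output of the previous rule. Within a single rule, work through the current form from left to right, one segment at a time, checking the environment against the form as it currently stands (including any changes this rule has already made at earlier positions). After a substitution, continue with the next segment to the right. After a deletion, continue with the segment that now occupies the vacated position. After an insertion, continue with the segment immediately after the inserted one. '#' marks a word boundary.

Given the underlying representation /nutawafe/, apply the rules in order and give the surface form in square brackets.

A Intervocalic Voicing: [nutawafe] → [nudawave]
B Geminate Reduction: no change — [nudawave]
C Apocope: [nudawave] → [nudawav]

[nudawav]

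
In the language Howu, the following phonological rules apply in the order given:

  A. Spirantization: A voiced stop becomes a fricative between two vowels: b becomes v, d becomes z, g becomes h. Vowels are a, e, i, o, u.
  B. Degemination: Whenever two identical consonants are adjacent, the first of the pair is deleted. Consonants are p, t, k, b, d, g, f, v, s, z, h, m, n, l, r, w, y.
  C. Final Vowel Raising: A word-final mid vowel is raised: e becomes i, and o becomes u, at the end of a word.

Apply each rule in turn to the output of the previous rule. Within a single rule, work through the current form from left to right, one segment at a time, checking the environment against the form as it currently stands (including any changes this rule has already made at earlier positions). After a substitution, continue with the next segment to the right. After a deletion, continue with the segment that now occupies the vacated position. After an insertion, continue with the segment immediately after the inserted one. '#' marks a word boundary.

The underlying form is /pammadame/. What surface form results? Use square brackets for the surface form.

[pamazami]

A Spirantization: [pammadame] → [pammazame]
B Degemination: [pammazame] → [pamazame]
C Final Vowel Raising: [pamazame] → [pamazami]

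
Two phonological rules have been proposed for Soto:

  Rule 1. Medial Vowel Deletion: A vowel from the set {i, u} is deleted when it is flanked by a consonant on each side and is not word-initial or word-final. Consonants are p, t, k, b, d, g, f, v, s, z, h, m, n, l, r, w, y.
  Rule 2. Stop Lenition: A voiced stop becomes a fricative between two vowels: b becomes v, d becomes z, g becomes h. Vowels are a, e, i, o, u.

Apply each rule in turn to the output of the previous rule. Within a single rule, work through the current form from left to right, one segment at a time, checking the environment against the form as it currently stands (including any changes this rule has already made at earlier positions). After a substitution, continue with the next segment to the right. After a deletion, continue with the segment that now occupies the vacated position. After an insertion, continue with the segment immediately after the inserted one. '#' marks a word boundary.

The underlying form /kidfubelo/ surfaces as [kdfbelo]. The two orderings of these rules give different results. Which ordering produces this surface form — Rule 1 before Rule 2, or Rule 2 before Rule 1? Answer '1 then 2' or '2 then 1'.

Order 1 then 2:
  1 Medial Vowel Deletion: [kidfubelo] → [kdfbelo]
  2 Stop Lenition: no change — [kdfbelo]
  result: [kdfbelo]
Order 2 then 1:
  2 Stop Lenition: [kidfubelo] → [kidfuvelo]
  1 Medial Vowel Deletion: [kidfuvelo] → [kdfvelo]
  result: [kdfvelo]

1 then 2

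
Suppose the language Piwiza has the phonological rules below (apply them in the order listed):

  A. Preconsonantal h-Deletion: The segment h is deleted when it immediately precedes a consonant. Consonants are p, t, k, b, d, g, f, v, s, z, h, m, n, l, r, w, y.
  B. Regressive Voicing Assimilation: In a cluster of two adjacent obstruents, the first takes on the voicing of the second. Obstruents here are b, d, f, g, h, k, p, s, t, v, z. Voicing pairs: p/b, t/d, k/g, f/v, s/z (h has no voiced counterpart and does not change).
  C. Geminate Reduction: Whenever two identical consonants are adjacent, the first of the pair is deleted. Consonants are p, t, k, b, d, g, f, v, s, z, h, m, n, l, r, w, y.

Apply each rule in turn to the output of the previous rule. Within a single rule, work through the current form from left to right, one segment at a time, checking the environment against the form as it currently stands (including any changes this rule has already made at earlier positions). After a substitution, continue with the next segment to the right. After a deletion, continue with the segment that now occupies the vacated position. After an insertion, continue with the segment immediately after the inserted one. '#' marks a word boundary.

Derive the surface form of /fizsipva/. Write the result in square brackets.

[fisibva]

A Preconsonantal h-Deletion: no change — [fizsipva]
B Regressive Voicing Assimilation: [fizsipva] → [fissibva]
C Geminate Reduction: [fissibva] → [fisibva]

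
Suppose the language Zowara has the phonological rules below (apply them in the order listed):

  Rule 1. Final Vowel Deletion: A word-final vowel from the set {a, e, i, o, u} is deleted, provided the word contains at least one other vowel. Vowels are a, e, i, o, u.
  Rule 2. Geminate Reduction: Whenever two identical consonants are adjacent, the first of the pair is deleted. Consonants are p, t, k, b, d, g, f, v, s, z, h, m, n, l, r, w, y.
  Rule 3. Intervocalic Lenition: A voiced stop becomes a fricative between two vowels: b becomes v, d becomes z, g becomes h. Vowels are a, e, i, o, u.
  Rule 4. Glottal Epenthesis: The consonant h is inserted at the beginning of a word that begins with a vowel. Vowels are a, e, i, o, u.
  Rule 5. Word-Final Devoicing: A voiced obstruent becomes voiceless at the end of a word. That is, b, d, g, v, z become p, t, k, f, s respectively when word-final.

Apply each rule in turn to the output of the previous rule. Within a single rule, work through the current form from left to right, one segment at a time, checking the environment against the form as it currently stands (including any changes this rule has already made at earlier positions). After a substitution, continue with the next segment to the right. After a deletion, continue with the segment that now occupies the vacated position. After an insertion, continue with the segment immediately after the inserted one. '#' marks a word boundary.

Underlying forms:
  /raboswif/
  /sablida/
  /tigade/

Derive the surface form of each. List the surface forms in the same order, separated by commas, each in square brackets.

/raboswif/:
  Rule 1 Final Vowel Deletion: no change — [raboswif]
  Rule 2 Geminate Reduction: no change — [raboswif]
  Rule 3 Intervocalic Lenition: [raboswif] → [ravoswif]
  Rule 4 Glottal Epenthesis: no change — [ravoswif]
  Rule 5 Word-Final Devoicing: no change — [ravoswif]
/sablida/:
  Rule 1 Final Vowel Deletion: [sablida] → [sablid]
  Rule 2 Geminate Reduction: no change — [sablid]
  Rule 3 Intervocalic Lenition: no change — [sablid]
  Rule 4 Glottal Epenthesis: no change — [sablid]
  Rule 5 Word-Final Devoicing: [sablid] → [sablit]
/tigade/:
  Rule 1 Final Vowel Deletion: [tigade] → [tigad]
  Rule 2 Geminate Reduction: no change — [tigad]
  Rule 3 Intervocalic Lenition: [tigad] → [tihad]
  Rule 4 Glottal Epenthesis: no change — [tihad]
  Rule 5 Word-Final Devoicing: [tihad] → [tihat]

[ravoswif], [sablit], [tihat]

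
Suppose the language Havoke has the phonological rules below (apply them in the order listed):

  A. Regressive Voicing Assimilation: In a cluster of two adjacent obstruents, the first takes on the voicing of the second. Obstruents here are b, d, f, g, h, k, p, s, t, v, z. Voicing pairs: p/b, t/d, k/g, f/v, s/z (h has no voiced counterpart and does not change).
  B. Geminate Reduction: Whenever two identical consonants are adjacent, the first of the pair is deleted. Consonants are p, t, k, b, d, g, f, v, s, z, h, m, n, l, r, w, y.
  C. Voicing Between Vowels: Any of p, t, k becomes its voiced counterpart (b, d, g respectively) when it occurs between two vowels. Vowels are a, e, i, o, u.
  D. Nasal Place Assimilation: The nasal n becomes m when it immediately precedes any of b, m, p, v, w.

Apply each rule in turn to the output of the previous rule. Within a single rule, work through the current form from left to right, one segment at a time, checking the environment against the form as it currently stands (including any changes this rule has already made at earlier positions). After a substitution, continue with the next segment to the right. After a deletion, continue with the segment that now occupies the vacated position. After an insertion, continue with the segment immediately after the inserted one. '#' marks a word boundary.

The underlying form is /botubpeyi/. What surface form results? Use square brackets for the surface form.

A Regressive Voicing Assimilation: [botubpeyi] → [botuppeyi]
B Geminate Reduction: [botuppeyi] → [botupeyi]
C Voicing Between Vowels: [botupeyi] → [bodubeyi]
D Nasal Place Assimilation: no change — [bodubeyi]

[bodubeyi]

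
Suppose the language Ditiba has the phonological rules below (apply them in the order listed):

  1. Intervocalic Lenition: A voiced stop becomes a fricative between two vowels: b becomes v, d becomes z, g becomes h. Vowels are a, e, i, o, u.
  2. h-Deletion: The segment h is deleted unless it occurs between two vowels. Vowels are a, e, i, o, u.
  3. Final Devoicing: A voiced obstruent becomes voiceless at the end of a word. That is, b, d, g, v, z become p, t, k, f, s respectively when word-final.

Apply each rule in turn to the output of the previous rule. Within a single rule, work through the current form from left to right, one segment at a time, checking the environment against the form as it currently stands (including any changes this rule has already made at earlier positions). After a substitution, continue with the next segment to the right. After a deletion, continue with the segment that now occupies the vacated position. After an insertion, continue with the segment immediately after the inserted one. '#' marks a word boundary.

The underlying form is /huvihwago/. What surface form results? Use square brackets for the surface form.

1 Intervocalic Lenition: [huvihwago] → [huvihwaho]
2 h-Deletion: [huvihwaho] → [uviwaho]
3 Final Devoicing: no change — [uviwaho]

[uviwaho]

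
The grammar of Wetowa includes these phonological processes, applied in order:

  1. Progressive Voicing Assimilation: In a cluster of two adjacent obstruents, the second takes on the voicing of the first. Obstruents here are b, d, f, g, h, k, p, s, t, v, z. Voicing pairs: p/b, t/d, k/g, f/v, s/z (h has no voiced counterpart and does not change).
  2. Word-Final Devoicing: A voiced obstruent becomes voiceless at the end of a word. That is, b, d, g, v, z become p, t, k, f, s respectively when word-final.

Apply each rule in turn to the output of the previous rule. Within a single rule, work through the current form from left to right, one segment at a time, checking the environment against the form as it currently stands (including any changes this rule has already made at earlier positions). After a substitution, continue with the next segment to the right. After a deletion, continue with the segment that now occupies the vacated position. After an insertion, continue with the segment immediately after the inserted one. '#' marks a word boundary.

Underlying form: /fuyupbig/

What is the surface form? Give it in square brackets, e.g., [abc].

[fuyuppik]

1 Progressive Voicing Assimilation: [fuyupbig] → [fuyuppig]
2 Word-Final Devoicing: [fuyuppig] → [fuyuppik]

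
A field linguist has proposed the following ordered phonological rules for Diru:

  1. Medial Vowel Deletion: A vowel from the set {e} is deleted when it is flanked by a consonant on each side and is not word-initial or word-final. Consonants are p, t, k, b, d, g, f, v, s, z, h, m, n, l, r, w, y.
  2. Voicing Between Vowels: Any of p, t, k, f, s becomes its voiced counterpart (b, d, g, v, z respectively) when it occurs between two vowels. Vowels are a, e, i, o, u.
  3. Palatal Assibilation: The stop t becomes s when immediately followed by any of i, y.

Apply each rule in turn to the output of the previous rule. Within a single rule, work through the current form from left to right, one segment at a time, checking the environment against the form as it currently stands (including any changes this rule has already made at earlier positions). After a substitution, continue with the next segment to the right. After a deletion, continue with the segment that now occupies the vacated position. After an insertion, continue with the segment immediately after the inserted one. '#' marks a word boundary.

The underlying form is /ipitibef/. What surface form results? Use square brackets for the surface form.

[ibidibf]

1 Medial Vowel Deletion: [ipitibef] → [ipitibf]
2 Voicing Between Vowels: [ipitibf] → [ibidibf]
3 Palatal Assibilation: no change — [ibidibf]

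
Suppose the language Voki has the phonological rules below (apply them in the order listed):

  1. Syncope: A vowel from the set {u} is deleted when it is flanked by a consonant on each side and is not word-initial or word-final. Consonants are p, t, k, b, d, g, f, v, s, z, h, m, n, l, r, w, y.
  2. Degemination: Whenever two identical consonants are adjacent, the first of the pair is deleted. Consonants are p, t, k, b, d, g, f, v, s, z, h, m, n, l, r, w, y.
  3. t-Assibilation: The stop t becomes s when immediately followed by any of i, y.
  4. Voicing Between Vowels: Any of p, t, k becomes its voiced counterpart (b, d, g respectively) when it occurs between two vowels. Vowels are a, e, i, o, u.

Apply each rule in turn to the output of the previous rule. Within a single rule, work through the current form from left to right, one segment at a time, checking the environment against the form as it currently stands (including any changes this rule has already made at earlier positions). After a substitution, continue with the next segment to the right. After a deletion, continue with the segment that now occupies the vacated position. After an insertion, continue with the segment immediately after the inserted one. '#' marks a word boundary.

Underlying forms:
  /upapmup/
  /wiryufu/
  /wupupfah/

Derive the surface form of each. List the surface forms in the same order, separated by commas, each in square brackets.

[ubapmp], [wiryfu], [wpfah]

/upapmup/:
  1 Syncope: [upapmup] → [upapmp]
  2 Degemination: no change — [upapmp]
  3 t-Assibilation: no change — [upapmp]
  4 Voicing Between Vowels: [upapmp] → [ubapmp]
/wiryufu/:
  1 Syncope: [wiryufu] → [wiryfu]
  2 Degemination: no change — [wiryfu]
  3 t-Assibilation: no change — [wiryfu]
  4 Voicing Between Vowels: no change — [wiryfu]
/wupupfah/:
  1 Syncope: [wupupfah] → [wppfah]
  2 Degemination: [wppfah] → [wpfah]
  3 t-Assibilation: no change — [wpfah]
  4 Voicing Between Vowels: no change — [wpfah]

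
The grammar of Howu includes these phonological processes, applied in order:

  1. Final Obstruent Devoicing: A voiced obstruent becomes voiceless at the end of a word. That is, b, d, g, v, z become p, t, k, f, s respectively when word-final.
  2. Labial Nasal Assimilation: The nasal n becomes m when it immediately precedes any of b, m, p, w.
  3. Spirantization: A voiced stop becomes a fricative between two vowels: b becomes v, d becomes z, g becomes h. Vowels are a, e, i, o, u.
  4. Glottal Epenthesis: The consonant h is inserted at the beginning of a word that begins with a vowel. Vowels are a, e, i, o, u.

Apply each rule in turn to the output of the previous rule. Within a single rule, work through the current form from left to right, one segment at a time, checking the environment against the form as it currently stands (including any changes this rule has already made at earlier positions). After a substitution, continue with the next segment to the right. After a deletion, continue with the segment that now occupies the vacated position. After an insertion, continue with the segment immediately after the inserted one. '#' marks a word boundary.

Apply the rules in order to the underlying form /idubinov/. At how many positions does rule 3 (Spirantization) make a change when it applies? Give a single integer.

1 Final Obstruent Devoicing: [idubinov] → [idubinof]
2 Labial Nasal Assimilation: no change — [idubinof]
3 Spirantization: [idubinof] → [izuvinof]
4 Glottal Epenthesis: [izuvinof] → [hizuvinof]
Rule 3 changed 2 position(s).

2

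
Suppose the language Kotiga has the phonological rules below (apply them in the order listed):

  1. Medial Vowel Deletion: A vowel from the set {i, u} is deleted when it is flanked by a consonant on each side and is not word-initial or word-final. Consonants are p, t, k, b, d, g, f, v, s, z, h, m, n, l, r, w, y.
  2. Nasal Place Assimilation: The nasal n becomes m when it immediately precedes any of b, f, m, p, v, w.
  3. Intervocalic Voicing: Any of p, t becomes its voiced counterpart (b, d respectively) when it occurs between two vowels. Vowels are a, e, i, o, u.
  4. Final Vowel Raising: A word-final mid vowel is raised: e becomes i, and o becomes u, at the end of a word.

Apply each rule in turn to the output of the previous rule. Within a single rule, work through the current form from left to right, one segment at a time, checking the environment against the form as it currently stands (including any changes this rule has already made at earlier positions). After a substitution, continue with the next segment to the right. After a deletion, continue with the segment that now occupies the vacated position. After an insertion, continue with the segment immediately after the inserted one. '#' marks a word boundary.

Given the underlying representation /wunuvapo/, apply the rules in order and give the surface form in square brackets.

1 Medial Vowel Deletion: [wunuvapo] → [wnvapo]
2 Nasal Place Assimilation: [wnvapo] → [wmvapo]
3 Intervocalic Voicing: [wmvapo] → [wmvabo]
4 Final Vowel Raising: [wmvabo] → [wmvabu]

[wmvabu]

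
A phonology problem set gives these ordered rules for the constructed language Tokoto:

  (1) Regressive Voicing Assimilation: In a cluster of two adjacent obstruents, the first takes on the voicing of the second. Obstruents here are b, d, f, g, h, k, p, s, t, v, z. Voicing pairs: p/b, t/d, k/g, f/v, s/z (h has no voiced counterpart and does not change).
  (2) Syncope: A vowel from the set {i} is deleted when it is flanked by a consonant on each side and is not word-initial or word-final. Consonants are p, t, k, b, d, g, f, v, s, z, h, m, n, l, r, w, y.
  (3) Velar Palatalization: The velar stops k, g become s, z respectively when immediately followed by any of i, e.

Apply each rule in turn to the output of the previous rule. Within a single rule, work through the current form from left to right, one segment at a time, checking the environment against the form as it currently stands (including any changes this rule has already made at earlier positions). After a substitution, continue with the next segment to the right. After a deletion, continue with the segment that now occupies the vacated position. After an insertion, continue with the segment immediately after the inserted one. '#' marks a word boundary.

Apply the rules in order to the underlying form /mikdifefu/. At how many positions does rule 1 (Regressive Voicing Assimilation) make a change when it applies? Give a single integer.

(1) Regressive Voicing Assimilation: [mikdifefu] → [migdifefu]
(2) Syncope: [migdifefu] → [mgdfefu]
(3) Velar Palatalization: no change — [mgdfefu]
Rule 1 changed 1 position(s).

1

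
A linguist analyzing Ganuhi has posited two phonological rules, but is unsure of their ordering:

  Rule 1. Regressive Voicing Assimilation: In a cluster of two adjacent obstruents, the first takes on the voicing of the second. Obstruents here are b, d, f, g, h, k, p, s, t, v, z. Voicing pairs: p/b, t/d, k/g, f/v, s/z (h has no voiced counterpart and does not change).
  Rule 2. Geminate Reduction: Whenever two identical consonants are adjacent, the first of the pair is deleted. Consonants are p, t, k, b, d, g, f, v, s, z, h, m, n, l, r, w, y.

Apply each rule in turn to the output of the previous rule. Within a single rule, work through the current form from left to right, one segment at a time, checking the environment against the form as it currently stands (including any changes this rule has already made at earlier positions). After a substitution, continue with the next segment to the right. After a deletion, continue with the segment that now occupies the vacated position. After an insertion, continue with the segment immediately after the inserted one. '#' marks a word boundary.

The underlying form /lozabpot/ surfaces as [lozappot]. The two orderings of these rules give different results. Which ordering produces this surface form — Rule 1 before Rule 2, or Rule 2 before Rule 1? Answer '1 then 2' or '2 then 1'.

2 then 1

Order 1 then 2:
  1 Regressive Voicing Assimilation: [lozabpot] → [lozappot]
  2 Geminate Reduction: [lozappot] → [lozapot]
  result: [lozapot]
Order 2 then 1:
  2 Geminate Reduction: no change — [lozabpot]
  1 Regressive Voicing Assimilation: [lozabpot] → [lozappot]
  result: [lozappot]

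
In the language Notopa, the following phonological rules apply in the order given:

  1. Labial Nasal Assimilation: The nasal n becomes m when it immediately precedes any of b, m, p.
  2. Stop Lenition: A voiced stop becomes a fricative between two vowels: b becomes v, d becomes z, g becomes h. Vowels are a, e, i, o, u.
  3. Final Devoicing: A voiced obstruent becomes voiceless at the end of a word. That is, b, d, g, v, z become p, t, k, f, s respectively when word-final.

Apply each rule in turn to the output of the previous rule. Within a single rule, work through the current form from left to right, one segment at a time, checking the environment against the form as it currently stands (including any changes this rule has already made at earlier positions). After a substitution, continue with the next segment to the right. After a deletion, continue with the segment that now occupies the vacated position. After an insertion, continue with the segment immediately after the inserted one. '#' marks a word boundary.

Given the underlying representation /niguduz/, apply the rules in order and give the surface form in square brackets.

1 Labial Nasal Assimilation: no change — [niguduz]
2 Stop Lenition: [niguduz] → [nihuzuz]
3 Final Devoicing: [nihuzuz] → [nihuzus]

[nihuzus]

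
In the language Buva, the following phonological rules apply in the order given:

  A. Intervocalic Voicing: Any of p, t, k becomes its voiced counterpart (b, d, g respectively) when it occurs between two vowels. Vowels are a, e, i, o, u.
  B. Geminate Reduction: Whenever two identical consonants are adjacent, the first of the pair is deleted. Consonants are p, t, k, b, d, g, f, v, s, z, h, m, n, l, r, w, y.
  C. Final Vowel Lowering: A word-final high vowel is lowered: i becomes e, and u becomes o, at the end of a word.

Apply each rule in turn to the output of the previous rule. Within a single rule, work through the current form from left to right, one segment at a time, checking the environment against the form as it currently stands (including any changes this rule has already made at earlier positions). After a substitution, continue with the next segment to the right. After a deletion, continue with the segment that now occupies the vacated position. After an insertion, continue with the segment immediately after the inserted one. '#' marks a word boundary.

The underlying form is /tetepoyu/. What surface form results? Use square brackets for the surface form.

[tedeboyo]

A Intervocalic Voicing: [tetepoyu] → [tedeboyu]
B Geminate Reduction: no change — [tedeboyu]
C Final Vowel Lowering: [tedeboyu] → [tedeboyo]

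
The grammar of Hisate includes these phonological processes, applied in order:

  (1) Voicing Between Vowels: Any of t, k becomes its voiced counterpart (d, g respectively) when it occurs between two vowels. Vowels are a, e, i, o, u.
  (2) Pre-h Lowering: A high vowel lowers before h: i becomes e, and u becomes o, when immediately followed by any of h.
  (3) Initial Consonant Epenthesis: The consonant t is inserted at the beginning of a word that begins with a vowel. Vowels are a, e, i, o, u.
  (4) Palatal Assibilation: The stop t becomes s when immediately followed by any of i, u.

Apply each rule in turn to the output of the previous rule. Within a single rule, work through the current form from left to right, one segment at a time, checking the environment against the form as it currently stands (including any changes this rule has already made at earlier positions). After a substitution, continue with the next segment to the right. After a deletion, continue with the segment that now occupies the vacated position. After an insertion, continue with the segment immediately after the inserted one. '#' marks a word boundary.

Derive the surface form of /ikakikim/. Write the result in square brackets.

(1) Voicing Between Vowels: [ikakikim] → [igagigim]
(2) Pre-h Lowering: no change — [igagigim]
(3) Initial Consonant Epenthesis: [igagigim] → [tigagigim]
(4) Palatal Assibilation: [tigagigim] → [sigagigim]

[sigagigim]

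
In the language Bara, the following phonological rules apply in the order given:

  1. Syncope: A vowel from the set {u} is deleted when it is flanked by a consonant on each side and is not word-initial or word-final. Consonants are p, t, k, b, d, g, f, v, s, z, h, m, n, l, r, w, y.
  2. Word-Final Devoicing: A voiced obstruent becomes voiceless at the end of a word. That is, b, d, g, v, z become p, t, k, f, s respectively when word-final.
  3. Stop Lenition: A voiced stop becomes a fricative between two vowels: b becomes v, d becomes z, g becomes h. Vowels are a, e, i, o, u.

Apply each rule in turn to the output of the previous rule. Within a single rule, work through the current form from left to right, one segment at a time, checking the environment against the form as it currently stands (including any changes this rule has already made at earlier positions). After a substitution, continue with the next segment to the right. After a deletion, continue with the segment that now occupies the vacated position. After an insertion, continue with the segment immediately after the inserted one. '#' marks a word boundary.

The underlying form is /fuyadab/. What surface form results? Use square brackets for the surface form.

1 Syncope: [fuyadab] → [fyadab]
2 Word-Final Devoicing: [fyadab] → [fyadap]
3 Stop Lenition: [fyadap] → [fyazap]

[fyazap]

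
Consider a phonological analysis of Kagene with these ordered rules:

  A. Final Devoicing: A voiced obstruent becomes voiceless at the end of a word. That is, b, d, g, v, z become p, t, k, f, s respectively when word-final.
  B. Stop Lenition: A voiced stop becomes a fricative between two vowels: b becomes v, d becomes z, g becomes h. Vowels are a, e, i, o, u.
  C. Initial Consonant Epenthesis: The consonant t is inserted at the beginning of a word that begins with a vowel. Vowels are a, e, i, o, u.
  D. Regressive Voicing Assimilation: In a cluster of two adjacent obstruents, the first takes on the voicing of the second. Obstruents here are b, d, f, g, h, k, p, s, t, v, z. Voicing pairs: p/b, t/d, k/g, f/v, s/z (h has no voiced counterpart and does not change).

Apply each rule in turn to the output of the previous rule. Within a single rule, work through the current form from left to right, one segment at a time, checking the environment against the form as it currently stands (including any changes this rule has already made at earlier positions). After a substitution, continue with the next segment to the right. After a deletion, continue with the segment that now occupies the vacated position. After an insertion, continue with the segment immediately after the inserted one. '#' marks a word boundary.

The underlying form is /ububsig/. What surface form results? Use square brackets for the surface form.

A Final Devoicing: [ububsig] → [ububsik]
B Stop Lenition: [ububsik] → [uvubsik]
C Initial Consonant Epenthesis: [uvubsik] → [tuvubsik]
D Regressive Voicing Assimilation: [tuvubsik] → [tuvupsik]

[tuvupsik]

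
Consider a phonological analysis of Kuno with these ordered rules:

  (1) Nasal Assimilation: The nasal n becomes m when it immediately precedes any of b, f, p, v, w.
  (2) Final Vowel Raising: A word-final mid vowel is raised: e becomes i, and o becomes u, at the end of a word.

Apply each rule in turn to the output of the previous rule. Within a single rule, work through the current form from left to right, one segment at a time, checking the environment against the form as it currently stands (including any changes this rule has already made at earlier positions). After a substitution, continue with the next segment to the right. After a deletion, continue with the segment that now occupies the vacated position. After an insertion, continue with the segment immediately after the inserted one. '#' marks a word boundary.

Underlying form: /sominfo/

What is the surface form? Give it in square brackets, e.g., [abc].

[somimfu]

(1) Nasal Assimilation: [sominfo] → [somimfo]
(2) Final Vowel Raising: [somimfo] → [somimfu]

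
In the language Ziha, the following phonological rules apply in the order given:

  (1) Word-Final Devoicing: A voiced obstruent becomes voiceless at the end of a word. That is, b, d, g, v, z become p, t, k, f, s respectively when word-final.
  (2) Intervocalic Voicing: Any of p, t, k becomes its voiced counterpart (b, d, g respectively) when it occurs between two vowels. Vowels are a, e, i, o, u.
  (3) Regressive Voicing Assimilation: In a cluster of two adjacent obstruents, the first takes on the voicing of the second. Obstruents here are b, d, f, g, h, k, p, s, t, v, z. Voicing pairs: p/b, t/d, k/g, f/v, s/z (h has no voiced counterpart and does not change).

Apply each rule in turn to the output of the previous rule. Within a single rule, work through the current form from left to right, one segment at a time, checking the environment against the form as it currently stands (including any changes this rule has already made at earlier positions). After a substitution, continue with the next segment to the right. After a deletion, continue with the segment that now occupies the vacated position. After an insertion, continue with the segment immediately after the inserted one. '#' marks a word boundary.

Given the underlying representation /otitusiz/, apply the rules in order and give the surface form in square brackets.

[odidusis]

(1) Word-Final Devoicing: [otitusiz] → [otitusis]
(2) Intervocalic Voicing: [otitusis] → [odidusis]
(3) Regressive Voicing Assimilation: no change — [odidusis]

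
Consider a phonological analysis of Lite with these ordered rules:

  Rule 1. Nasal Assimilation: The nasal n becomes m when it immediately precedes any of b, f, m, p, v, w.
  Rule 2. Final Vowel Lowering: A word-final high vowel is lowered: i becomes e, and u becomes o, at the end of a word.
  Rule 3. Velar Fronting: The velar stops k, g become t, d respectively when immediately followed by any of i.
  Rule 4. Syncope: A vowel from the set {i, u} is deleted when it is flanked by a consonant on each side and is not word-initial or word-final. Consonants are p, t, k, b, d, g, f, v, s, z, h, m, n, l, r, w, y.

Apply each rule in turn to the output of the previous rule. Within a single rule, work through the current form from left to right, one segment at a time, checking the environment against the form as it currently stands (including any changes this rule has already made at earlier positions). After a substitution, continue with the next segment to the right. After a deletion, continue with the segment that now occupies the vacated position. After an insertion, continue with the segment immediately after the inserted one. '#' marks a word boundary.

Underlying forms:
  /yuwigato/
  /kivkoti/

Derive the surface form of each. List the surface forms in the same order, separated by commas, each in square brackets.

/yuwigato/:
  Rule 1 Nasal Assimilation: no change — [yuwigato]
  Rule 2 Final Vowel Lowering: no change — [yuwigato]
  Rule 3 Velar Fronting: no change — [yuwigato]
  Rule 4 Syncope: [yuwigato] → [ywgato]
/kivkoti/:
  Rule 1 Nasal Assimilation: no change — [kivkoti]
  Rule 2 Final Vowel Lowering: [kivkoti] → [kivkote]
  Rule 3 Velar Fronting: [kivkote] → [tivkote]
  Rule 4 Syncope: [tivkote] → [tvkote]

[ywgato], [tvkote]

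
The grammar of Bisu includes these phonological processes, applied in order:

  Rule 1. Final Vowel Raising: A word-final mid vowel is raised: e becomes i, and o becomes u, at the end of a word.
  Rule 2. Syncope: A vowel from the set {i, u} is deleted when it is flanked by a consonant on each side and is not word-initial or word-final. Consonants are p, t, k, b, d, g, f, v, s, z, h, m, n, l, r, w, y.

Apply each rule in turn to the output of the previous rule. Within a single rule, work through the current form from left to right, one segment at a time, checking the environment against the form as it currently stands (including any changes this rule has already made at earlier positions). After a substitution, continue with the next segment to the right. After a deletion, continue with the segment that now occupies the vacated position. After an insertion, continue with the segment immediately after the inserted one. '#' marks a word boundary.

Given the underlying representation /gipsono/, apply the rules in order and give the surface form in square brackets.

[gpsonu]

Rule 1 Final Vowel Raising: [gipsono] → [gipsonu]
Rule 2 Syncope: [gipsonu] → [gpsonu]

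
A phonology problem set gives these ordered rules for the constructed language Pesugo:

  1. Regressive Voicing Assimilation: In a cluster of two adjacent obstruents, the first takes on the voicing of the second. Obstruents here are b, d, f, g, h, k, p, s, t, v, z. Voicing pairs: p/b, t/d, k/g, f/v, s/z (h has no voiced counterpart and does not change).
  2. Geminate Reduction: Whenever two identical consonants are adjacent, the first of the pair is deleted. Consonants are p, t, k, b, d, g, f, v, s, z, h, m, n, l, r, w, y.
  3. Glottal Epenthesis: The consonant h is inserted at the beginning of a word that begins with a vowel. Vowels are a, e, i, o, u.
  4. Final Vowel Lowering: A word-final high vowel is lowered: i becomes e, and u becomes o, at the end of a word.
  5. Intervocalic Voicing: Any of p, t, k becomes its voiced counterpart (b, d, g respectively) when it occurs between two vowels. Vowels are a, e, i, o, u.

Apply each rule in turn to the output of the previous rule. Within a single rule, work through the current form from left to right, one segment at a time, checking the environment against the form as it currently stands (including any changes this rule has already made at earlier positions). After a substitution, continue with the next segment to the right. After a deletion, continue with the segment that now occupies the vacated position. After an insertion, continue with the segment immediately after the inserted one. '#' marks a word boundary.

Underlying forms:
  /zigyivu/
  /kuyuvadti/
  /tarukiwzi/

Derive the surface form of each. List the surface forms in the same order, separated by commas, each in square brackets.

/zigyivu/:
  1 Regressive Voicing Assimilation: no change — [zigyivu]
  2 Geminate Reduction: no change — [zigyivu]
  3 Glottal Epenthesis: no change — [zigyivu]
  4 Final Vowel Lowering: [zigyivu] → [zigyivo]
  5 Intervocalic Voicing: no change — [zigyivo]
/kuyuvadti/:
  1 Regressive Voicing Assimilation: [kuyuvadti] → [kuyuvatti]
  2 Geminate Reduction: [kuyuvatti] → [kuyuvati]
  3 Glottal Epenthesis: no change — [kuyuvati]
  4 Final Vowel Lowering: [kuyuvati] → [kuyuvate]
  5 Intervocalic Voicing: [kuyuvate] → [kuyuvade]
/tarukiwzi/:
  1 Regressive Voicing Assimilation: no change — [tarukiwzi]
  2 Geminate Reduction: no change — [tarukiwzi]
  3 Glottal Epenthesis: no change — [tarukiwzi]
  4 Final Vowel Lowering: [tarukiwzi] → [tarukiwze]
  5 Intervocalic Voicing: [tarukiwze] → [tarugiwze]

[zigyivo], [kuyuvade], [tarugiwze]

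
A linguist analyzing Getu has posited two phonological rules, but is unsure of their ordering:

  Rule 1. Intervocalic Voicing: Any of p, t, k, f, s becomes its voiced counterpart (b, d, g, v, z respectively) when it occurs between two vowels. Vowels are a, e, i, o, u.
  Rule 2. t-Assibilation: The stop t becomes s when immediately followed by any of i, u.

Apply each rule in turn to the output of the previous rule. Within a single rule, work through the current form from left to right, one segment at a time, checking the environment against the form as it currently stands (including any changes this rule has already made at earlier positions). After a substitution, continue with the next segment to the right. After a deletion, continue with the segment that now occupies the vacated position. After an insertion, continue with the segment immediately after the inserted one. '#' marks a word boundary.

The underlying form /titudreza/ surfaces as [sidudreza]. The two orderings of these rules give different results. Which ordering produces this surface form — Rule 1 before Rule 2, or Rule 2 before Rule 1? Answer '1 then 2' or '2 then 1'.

1 then 2

Order 1 then 2:
  1 Intervocalic Voicing: [titudreza] → [tidudreza]
  2 t-Assibilation: [tidudreza] → [sidudreza]
  result: [sidudreza]
Order 2 then 1:
  2 t-Assibilation: [titudreza] → [sisudreza]
  1 Intervocalic Voicing: [sisudreza] → [sizudreza]
  result: [sizudreza]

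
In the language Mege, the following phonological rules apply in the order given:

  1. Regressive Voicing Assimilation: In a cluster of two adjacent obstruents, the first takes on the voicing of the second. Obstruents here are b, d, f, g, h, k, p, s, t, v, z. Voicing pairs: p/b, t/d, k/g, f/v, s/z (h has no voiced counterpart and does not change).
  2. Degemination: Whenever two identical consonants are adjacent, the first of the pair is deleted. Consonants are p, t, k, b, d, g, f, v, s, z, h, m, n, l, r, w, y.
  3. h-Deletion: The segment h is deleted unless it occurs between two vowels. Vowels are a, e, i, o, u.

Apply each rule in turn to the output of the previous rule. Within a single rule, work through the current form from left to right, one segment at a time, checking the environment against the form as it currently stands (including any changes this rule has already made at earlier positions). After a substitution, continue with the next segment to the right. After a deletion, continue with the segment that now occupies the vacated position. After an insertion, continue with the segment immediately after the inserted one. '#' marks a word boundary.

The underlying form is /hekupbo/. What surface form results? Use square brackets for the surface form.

[ekubo]

1 Regressive Voicing Assimilation: [hekupbo] → [hekubbo]
2 Degemination: [hekubbo] → [hekubo]
3 h-Deletion: [hekubo] → [ekubo]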